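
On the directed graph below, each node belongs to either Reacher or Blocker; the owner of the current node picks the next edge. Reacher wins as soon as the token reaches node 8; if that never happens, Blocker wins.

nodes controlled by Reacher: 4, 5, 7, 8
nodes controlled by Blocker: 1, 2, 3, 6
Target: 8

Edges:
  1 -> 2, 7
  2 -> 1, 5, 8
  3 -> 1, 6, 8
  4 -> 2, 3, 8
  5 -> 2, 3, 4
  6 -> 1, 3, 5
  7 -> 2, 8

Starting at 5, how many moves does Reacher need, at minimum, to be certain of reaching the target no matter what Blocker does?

A0 = {8}
A1: add {4, 7} — 4 (Reacher) has 4→8; 7 (Reacher) has 7→8.
A2: add {5} — 5 (Reacher) has 5→4.
A3 = A2; e.g. 1 (Blocker) can still go to 2. Fixed point.
5 enters the attractor at level 2, so Reacher can force the target in 2 moves from there.

2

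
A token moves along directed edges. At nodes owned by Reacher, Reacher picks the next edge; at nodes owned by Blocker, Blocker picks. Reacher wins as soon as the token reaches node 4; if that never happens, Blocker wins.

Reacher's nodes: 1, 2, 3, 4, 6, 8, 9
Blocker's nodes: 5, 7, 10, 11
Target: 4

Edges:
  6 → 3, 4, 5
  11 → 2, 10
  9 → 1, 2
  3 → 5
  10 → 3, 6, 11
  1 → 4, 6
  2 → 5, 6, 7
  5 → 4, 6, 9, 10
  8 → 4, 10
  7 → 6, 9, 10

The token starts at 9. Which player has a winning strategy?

Reacher

A0 = {4}
A1: add {1, 6, 8} — 1 (Reacher) has 1→4; 6 (Reacher) has 6→4; 8 (Reacher) has 8→4.
A2: add {2, 9} — 2 (Reacher) has 2→6; 9 (Reacher) has 9→1.
A3 = A2; e.g. 3 (Reacher) has no edge into A2. Fixed point.
9 ∈ A2, so Reacher can force the target.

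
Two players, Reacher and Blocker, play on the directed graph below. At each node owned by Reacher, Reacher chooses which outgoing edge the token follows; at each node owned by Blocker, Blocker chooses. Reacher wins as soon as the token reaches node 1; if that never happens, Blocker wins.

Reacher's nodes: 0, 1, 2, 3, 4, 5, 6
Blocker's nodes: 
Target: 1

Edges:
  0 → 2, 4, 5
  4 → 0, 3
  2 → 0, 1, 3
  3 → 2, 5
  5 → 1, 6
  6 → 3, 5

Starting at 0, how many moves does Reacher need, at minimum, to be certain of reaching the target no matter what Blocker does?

A0 = {1}
A1: add {2, 5} — 2 (Reacher) has 2→1; 5 (Reacher) has 5→1.
A2: add {0, 3, 6} — 0 (Reacher) has 0→2; 3 (Reacher) has 3→2; 6 (Reacher) has 6→5.
0 enters the attractor at level 2, so Reacher can force the target in 2 moves from there.

2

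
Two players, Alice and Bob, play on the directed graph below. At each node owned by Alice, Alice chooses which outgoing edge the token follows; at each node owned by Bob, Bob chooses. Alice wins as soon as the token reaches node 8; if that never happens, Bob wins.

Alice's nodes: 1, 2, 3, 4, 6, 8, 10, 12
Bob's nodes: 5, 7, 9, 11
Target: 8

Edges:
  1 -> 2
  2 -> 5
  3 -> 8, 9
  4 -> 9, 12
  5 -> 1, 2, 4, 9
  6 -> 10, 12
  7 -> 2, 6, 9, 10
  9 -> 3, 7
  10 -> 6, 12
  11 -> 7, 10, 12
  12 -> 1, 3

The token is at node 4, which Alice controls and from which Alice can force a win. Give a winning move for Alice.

A0 = {8}
A1: add {3} — 3 (Alice) has 3→8.
A2: add {12} — 12 (Alice) has 12→3.
A3: add {4, 6, 10} — 4 (Alice) has 4→12; 6 (Alice) has 6→12; 10 (Alice) has 10→12.
A4 = A3; e.g. 1 (Alice) has no edge into A3. Fixed point.
From 4, successor 12 is in the attractor (rank 2); the other successor 9 is not.

12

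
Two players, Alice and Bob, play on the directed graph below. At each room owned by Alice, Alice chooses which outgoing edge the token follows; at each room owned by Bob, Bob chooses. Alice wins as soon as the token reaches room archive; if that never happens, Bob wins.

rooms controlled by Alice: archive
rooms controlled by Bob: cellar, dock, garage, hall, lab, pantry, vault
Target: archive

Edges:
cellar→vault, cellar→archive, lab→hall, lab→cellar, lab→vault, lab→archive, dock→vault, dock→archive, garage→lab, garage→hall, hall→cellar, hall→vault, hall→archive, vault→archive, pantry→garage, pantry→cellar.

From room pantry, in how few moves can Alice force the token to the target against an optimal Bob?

A0 = {archive}
A1: add {vault} — vault (Bob): all of {archive} already in.
A2: add {cellar, dock} — dock (Bob): all of {vault, archive} already in; cellar (Bob): all of {vault, archive} already in.
A3: add {hall} — hall (Bob): all of {cellar, vault, archive} already in.
A4: add {lab} — lab (Bob): all of {hall, cellar, vault, archive} already in.
A5: add {garage} — garage (Bob): all of {lab, hall} already in.
A6: add {pantry} — pantry (Bob): all of {garage, cellar} already in.
A6 = all vertices. Fixed point.
pantry enters the attractor at level 6, so Alice can force the target in 6 moves from there.

6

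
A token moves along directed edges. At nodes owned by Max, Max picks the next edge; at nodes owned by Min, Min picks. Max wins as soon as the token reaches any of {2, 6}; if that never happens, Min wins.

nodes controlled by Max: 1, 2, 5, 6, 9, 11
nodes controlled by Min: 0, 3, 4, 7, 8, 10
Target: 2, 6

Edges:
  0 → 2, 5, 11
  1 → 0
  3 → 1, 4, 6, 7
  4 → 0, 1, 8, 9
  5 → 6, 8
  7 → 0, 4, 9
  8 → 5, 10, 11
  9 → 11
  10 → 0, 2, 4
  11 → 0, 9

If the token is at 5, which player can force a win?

A0 = {2, 6}
A1: add {5} — 5 (Max) has 5→6.
A2 = A1; e.g. 0 (Min) can still go to 11. Fixed point.
5 ∈ A1, so Max can force the target.

Max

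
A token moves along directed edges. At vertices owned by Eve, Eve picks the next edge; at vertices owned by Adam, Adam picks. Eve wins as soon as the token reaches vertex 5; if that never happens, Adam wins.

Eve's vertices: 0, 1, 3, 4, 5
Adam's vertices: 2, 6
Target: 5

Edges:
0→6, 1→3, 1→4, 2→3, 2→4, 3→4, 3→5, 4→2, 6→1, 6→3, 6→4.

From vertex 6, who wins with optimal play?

A0 = {5}
A1: add {3} — 3 (Eve) has 3→5.
A2: add {1} — 1 (Eve) has 1→3.
A3 = A2; e.g. 0 (Eve) has no edge into A2. Fixed point.
6 never enters the attractor, so Adam can avoid the target forever.

Adam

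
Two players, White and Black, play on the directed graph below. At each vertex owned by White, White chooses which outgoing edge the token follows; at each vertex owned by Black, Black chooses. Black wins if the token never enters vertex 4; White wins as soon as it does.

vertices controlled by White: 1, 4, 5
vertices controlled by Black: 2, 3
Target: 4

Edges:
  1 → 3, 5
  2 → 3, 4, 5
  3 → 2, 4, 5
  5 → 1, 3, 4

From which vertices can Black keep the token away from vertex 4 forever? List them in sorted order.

A0 = {4}
A1: add {5} — 5 (White) has 5→4.
A2: add {1} — 1 (White) has 1→5.
A3 = A2; e.g. 2 (Black) can still go to 3. Fixed point.
White's attractor = {1, 4, 5}; Black avoids the target exactly from the complement.

2, 3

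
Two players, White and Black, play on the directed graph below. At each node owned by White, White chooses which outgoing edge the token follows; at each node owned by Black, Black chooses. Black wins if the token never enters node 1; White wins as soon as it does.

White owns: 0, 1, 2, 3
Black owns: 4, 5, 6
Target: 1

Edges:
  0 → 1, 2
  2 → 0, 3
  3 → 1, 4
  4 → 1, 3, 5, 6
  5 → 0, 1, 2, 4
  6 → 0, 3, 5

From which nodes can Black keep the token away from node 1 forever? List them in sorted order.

4, 5, 6

A0 = {1}
A1: add {0, 3} — 0 (White) has 0→1; 3 (White) has 3→1.
A2: add {2} — 2 (White) has 2→0.
A3 = A2; e.g. 4 (Black) can still go to 5. Fixed point.
White's attractor = {0, 1, 2, 3}; Black avoids the target exactly from the complement.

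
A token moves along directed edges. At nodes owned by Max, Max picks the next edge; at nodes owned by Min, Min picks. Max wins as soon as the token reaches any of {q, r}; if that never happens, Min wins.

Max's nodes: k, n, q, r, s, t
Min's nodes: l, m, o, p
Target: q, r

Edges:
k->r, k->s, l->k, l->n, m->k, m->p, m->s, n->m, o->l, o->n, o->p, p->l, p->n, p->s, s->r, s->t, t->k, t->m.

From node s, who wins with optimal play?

A0 = {q, r}
A1: add {k, s} — k (Max) has k→r; s (Max) has s→r.
s ∈ A1, so Max can force the target.

Max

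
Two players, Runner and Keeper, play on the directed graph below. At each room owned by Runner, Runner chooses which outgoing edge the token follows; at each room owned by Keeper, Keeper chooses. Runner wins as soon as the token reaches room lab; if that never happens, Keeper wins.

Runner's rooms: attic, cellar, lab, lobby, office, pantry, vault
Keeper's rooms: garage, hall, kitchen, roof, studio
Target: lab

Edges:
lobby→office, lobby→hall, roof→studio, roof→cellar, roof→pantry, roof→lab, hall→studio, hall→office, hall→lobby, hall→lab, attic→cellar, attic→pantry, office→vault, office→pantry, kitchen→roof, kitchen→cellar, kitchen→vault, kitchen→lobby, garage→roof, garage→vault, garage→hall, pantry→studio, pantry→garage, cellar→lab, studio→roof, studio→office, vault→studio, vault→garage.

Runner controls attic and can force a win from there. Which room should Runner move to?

cellar

A0 = {lab}
A1: add {cellar} — cellar (Runner) has cellar→lab.
A2: add {attic} — attic (Runner) has attic→cellar.
A3 = A2; e.g. roof (Keeper) can still go to studio. Fixed point.
From attic, successor cellar is in the attractor (rank 1); the other successor pantry is not.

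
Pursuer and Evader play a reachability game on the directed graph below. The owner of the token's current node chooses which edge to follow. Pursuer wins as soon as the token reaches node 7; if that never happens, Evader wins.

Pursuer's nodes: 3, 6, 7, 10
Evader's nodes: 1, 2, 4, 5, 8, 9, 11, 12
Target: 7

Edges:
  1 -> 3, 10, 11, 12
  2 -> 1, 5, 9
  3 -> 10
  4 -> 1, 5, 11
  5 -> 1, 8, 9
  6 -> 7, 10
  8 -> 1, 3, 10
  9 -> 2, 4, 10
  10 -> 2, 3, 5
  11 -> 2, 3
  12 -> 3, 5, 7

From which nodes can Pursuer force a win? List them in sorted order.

A0 = {7}
A1: add {6} — 6 (Pursuer) has 6→7.
A2 = A1; e.g. 1 (Evader) can still go to 3. Fixed point.
Pursuer's winning region = {6, 7}.

6, 7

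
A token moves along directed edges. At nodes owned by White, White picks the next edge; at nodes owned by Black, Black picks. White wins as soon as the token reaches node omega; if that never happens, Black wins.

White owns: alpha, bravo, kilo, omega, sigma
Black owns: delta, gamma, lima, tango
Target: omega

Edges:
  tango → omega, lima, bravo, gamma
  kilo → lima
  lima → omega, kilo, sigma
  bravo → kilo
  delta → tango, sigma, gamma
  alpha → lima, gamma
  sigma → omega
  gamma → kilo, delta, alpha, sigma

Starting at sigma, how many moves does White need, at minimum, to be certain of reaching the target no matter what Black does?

A0 = {omega}
A1: add {sigma} — sigma (White) has sigma→omega.
A2 = A1; e.g. tango (Black) can still go to lima. Fixed point.
sigma enters the attractor at level 1, so White can force the target in 1 move from there.

1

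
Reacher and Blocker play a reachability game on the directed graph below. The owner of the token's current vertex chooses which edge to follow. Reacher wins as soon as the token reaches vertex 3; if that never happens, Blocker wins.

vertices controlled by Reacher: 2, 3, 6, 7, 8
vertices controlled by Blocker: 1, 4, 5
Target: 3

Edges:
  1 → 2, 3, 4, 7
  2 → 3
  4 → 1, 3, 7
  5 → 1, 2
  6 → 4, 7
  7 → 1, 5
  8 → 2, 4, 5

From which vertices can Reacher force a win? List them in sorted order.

2, 3, 8

A0 = {3}
A1: add {2} — 2 (Reacher) has 2→3.
A2: add {8} — 8 (Reacher) has 8→2.
A3 = A2; e.g. 1 (Blocker) can still go to 4. Fixed point.
Reacher's winning region = {2, 3, 8}.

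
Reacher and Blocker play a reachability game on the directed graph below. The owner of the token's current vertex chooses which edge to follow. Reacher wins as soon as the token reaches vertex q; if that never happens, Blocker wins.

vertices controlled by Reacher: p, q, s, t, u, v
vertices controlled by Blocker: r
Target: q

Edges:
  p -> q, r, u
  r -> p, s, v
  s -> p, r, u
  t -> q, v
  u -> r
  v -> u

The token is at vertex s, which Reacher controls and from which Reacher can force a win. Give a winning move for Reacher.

A0 = {q}
A1: add {p, t} — p (Reacher) has p→q; t (Reacher) has t→q.
A2: add {s} — s (Reacher) has s→p.
A3 = A2; e.g. r (Blocker) can still go to v. Fixed point.
From s, successor p is in the attractor (rank 1); the other successors r, u are not.

p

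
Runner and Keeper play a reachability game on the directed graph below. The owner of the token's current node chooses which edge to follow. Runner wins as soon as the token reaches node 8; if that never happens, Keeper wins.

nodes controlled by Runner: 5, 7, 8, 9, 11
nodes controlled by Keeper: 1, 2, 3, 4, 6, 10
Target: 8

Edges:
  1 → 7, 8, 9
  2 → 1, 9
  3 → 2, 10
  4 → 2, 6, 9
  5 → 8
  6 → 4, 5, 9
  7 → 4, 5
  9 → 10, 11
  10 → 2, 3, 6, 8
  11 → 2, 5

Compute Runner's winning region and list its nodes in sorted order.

A0 = {8}
A1: add {5} — 5 (Runner) has 5→8.
A2: add {7, 11} — 7 (Runner) has 7→5; 11 (Runner) has 11→5.
A3: add {9} — 9 (Runner) has 9→11.
A4: add {1} — 1 (Keeper): all of {7, 8, 9} already in.
A5: add {2} — 2 (Keeper): all of {1, 9} already in.
A6 = A5; e.g. 3 (Keeper) can still go to 10. Fixed point.
Runner's winning region = {1, 2, 5, 7, 8, 9, 11}.

1, 2, 5, 7, 8, 9, 11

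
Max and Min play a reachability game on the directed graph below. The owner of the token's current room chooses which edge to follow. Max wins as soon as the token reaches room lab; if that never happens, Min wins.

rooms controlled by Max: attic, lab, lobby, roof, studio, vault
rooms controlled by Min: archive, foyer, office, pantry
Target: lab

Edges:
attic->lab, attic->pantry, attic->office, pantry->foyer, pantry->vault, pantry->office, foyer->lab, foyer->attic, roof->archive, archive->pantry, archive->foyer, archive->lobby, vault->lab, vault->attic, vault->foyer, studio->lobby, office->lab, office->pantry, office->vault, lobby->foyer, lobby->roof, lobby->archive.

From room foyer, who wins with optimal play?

A0 = {lab}
A1: add {attic, vault} — attic (Max) has attic→lab; vault (Max) has vault→lab.
A2: add {foyer} — foyer (Min): all of {lab, attic} already in.
foyer ∈ A2, so Max can force the target.

Max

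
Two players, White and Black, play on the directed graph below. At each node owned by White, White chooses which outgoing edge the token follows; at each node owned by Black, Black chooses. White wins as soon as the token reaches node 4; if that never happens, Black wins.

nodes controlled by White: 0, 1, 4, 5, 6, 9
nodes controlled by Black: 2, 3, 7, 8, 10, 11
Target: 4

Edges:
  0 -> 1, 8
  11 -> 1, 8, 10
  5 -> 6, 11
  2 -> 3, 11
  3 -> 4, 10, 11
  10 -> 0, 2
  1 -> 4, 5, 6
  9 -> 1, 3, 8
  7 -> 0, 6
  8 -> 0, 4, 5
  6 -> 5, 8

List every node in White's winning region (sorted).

A0 = {4}
A1: add {1} — 1 (White) has 1→4.
A2: add {0, 9} — 0 (White) has 0→1; 9 (White) has 9→1.
A3 = A2; e.g. 2 (Black) can still go to 3. Fixed point.
White's winning region = {0, 1, 4, 9}.

0, 1, 4, 9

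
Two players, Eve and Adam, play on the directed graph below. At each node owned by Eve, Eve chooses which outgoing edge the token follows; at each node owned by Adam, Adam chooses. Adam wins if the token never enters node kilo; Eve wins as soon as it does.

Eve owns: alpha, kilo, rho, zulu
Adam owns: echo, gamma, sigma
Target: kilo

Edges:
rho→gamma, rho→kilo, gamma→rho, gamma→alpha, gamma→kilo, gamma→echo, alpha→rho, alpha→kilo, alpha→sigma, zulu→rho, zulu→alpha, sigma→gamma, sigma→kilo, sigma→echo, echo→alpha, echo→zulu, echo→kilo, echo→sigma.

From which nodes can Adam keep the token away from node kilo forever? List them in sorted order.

echo, gamma, sigma

A0 = {kilo}
A1: add {alpha, rho} — rho (Eve) has rho→kilo; alpha (Eve) has alpha→kilo.
A2: add {zulu} — zulu (Eve) has zulu→rho.
A3 = A2; e.g. gamma (Adam) can still go to echo. Fixed point.
Eve's attractor = {alpha, kilo, rho, zulu}; Adam avoids the target exactly from the complement.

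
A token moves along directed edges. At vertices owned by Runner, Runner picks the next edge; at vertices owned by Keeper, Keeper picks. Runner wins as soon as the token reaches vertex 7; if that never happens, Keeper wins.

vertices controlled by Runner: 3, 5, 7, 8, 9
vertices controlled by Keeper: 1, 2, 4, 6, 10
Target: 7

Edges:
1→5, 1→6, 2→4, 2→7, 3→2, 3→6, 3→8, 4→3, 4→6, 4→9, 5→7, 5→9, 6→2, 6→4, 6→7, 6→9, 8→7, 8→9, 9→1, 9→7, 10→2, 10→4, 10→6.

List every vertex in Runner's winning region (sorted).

A0 = {7}
A1: add {5, 8, 9} — 5 (Runner) has 5→7; 8 (Runner) has 8→7; 9 (Runner) has 9→7.
A2: add {3} — 3 (Runner) has 3→8.
A3 = A2; e.g. 1 (Keeper) can still go to 6. Fixed point.
Runner's winning region = {3, 5, 7, 8, 9}.

3, 5, 7, 8, 9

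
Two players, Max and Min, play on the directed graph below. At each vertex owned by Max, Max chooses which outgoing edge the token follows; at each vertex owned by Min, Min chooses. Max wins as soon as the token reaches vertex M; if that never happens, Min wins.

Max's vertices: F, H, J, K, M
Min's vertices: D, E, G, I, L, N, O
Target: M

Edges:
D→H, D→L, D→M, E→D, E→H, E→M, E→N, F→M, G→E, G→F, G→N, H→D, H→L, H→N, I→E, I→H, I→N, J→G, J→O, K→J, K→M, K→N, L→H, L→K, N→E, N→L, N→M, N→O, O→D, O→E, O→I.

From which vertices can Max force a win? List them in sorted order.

A0 = {M}
A1: add {F, K} — F (Max) has F→M; K (Max) has K→M.
A2 = A1; e.g. D (Min) can still go to H. Fixed point.
Max's winning region = {F, K, M}.

F, K, M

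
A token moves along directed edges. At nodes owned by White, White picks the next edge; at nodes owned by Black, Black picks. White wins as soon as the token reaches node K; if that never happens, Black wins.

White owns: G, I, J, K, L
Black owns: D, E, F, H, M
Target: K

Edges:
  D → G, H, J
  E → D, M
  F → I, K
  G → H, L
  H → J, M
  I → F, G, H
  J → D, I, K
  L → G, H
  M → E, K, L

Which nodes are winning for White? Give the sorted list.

A0 = {K}
A1: add {J} — J (White) has J→K.
A2 = A1; e.g. D (Black) can still go to G. Fixed point.
White's winning region = {J, K}.

J, K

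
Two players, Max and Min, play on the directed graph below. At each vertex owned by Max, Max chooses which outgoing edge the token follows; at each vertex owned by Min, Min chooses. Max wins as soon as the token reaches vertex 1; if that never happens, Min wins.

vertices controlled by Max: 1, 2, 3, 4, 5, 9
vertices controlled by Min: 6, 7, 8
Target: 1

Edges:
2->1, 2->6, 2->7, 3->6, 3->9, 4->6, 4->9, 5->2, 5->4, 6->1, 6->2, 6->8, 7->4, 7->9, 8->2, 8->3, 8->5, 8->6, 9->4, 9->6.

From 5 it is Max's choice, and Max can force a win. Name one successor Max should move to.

A0 = {1}
A1: add {2} — 2 (Max) has 2→1.
A2: add {5} — 5 (Max) has 5→2.
A3 = A2; e.g. 3 (Max) has no edge into A2. Fixed point.
From 5, successor 2 is in the attractor (rank 1); the other successor 4 is not.

2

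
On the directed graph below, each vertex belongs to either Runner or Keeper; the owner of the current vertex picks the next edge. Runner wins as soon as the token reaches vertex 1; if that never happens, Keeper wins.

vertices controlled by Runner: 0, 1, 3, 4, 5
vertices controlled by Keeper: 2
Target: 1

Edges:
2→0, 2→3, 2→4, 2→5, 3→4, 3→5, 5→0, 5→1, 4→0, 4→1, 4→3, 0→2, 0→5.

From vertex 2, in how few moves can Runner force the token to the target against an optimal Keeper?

A0 = {1}
A1: add {4, 5} — 4 (Runner) has 4→1; 5 (Runner) has 5→1.
A2: add {0, 3} — 0 (Runner) has 0→5; 3 (Runner) has 3→4.
A3: add {2} — 2 (Keeper): all of {0, 3, 4, 5} already in.
A3 = all vertices. Fixed point.
2 enters the attractor at level 3, so Runner can force the target in 3 moves from there.

3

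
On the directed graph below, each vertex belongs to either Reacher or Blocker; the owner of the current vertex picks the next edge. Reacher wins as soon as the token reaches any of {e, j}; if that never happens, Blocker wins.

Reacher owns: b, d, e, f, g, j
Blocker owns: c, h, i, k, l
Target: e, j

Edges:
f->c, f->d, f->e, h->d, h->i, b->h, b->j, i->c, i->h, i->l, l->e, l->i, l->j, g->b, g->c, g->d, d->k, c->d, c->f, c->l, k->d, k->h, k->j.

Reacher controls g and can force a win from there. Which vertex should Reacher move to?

b

A0 = {e, j}
A1: add {b, f} — b (Reacher) has b→j; f (Reacher) has f→e.
A2: add {g} — g (Reacher) has g→b.
A3 = A2; e.g. c (Blocker) can still go to d. Fixed point.
From g, successor b is in the attractor (rank 1); the other successors c, d are not.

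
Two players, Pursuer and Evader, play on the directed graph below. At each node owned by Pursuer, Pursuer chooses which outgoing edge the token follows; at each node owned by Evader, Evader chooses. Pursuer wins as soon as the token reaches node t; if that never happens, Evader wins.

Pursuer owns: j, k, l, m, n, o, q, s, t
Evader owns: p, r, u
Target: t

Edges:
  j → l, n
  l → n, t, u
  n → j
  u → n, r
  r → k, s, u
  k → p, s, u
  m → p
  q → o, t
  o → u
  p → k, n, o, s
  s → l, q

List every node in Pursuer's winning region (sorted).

j, k, l, n, q, s, t

A0 = {t}
A1: add {l, q} — l (Pursuer) has l→t; q (Pursuer) has q→t.
A2: add {j, s} — j (Pursuer) has j→l; s (Pursuer) has s→l.
A3: add {k, n} — k (Pursuer) has k→s; n (Pursuer) has n→j.
A4 = A3; e.g. m (Pursuer) has no edge into A3. Fixed point.
Pursuer's winning region = {j, k, l, n, q, s, t}.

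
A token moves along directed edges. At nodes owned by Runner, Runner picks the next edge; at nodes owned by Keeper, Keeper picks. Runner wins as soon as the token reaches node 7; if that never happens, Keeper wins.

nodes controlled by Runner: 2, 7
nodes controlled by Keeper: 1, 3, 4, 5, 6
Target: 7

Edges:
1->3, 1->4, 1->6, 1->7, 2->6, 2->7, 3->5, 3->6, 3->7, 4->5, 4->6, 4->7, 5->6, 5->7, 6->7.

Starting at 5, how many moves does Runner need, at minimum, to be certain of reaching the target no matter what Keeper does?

2

A0 = {7}
A1: add {2, 6} — 2 (Runner) has 2→7; 6 (Keeper): all of {7} already in.
A2: add {5} — 5 (Keeper): all of {6, 7} already in.
5 enters the attractor at level 2, so Runner can force the target in 2 moves from there.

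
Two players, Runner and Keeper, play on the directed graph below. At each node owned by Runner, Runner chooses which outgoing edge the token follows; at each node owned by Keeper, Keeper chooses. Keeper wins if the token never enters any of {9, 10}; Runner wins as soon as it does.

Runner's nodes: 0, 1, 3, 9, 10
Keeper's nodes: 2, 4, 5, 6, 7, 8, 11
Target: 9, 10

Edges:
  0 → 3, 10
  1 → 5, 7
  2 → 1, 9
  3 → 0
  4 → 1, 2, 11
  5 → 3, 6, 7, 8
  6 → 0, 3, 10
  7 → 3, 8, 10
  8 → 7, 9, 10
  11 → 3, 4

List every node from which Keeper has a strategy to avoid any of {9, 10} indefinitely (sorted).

1, 2, 4, 5, 7, 8, 11

A0 = {9, 10}
A1: add {0} — 0 (Runner) has 0→10.
A2: add {3} — 3 (Runner) has 3→0.
A3: add {6} — 6 (Keeper): all of {0, 3, 10} already in.
A4 = A3; e.g. 1 (Runner) has no edge into A3. Fixed point.
Runner's attractor = {0, 3, 6, 9, 10}; Keeper avoids the target exactly from the complement.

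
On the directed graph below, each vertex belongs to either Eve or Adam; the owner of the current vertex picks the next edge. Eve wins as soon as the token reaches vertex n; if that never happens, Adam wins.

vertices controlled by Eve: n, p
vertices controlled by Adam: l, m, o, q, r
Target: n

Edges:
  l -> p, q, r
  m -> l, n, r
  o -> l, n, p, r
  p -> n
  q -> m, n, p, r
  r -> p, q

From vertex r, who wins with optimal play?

Adam

A0 = {n}
A1: add {p} — p (Eve) has p→n.
A2 = A1; e.g. l (Adam) can still go to q. Fixed point.
r never enters the attractor, so Adam can avoid the target forever.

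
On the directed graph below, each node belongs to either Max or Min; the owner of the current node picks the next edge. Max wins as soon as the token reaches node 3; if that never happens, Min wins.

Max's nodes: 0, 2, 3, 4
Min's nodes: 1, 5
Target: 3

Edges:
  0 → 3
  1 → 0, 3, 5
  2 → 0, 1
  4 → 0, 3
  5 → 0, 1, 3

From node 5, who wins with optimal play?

Min

A0 = {3}
A1: add {0, 4} — 0 (Max) has 0→3; 4 (Max) has 4→3.
A2: add {2} — 2 (Max) has 2→0.
A3 = A2; e.g. 1 (Min) can still go to 5. Fixed point.
5 never enters the attractor, so Min can avoid the target forever.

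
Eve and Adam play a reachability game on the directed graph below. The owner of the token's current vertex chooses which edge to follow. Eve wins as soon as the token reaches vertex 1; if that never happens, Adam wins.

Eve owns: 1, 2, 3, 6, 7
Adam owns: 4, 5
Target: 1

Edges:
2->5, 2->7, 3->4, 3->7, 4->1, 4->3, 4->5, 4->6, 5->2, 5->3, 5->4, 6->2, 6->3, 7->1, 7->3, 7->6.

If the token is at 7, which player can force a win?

Eve

A0 = {1}
A1: add {7} — 7 (Eve) has 7→1.
7 ∈ A1, so Eve can force the target.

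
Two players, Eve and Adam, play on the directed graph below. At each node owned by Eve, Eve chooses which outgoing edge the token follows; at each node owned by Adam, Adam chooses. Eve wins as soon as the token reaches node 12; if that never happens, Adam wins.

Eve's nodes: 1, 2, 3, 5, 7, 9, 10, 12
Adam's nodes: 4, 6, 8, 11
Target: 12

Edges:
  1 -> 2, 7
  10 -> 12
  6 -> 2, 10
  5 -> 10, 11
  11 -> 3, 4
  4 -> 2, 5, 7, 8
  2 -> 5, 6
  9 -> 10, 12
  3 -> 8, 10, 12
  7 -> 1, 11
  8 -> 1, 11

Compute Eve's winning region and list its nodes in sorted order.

A0 = {12}
A1: add {3, 9, 10} — 3 (Eve) has 3→12; 9 (Eve) has 9→12; 10 (Eve) has 10→12.
A2: add {5} — 5 (Eve) has 5→10.
A3: add {2} — 2 (Eve) has 2→5.
A4: add {1, 6} — 1 (Eve) has 1→2; 6 (Adam): all of {2, 10} already in.
A5: add {7} — 7 (Eve) has 7→1.
A6 = A5; e.g. 4 (Adam) can still go to 8. Fixed point.
Eve's winning region = {1, 2, 3, 5, 6, 7, 9, 10, 12}.

1, 2, 3, 5, 6, 7, 9, 10, 12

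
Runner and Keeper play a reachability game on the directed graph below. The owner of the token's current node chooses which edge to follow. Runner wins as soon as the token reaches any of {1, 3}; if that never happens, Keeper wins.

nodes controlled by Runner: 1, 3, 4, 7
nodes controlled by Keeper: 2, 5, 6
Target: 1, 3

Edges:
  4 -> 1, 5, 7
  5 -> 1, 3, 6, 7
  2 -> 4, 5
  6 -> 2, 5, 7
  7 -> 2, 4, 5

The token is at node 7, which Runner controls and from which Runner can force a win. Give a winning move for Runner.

4

A0 = {1, 3}
A1: add {4} — 4 (Runner) has 4→1.
A2: add {7} — 7 (Runner) has 7→4.
A3 = A2; e.g. 2 (Keeper) can still go to 5. Fixed point.
From 7, successor 4 is in the attractor (rank 1); the other successors 2, 5 are not.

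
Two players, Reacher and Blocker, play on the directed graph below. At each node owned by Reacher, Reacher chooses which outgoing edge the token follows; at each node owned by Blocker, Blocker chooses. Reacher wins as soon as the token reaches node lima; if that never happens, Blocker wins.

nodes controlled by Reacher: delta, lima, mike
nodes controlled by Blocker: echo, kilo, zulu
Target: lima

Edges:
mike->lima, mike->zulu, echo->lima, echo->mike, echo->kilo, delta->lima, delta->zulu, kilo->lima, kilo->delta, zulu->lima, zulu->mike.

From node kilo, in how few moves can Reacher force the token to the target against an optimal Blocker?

2

A0 = {lima}
A1: add {delta, mike} — mike (Reacher) has mike→lima; delta (Reacher) has delta→lima.
A2: add {kilo, zulu} — kilo (Blocker): all of {lima, delta} already in; zulu (Blocker): all of {lima, mike} already in.
kilo enters the attractor at level 2, so Reacher can force the target in 2 moves from there.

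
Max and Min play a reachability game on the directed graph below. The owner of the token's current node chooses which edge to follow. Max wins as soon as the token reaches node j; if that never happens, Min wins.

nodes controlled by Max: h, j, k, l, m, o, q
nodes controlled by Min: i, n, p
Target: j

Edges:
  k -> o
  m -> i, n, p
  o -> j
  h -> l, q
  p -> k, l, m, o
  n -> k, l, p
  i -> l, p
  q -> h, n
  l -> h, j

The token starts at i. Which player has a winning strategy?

Min

A0 = {j}
A1: add {l, o} — l (Max) has l→j; o (Max) has o→j.
A2: add {h, k} — h (Max) has h→l; k (Max) has k→o.
A3: add {q} — q (Max) has q→h.
A4 = A3; e.g. i (Min) can still go to p. Fixed point.
i never enters the attractor, so Min can avoid the target forever.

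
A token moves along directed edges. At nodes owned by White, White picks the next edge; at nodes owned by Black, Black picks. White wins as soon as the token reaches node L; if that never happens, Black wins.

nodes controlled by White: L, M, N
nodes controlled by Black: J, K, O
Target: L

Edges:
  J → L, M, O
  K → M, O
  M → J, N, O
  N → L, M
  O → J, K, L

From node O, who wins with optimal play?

Black

A0 = {L}
A1: add {N} — N (White) has N→L.
A2: add {M} — M (White) has M→N.
A3 = A2; e.g. J (Black) can still go to O. Fixed point.
O never enters the attractor, so Black can avoid the target forever.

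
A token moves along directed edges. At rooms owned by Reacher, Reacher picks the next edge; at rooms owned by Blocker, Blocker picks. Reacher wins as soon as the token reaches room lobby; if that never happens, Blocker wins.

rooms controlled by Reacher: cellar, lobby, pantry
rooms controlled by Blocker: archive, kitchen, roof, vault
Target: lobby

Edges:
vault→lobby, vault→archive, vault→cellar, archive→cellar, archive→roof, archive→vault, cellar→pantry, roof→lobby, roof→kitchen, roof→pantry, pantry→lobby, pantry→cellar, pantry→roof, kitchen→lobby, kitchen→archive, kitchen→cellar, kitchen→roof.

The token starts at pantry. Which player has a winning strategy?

Reacher

A0 = {lobby}
A1: add {pantry} — pantry (Reacher) has pantry→lobby.
pantry ∈ A1, so Reacher can force the target.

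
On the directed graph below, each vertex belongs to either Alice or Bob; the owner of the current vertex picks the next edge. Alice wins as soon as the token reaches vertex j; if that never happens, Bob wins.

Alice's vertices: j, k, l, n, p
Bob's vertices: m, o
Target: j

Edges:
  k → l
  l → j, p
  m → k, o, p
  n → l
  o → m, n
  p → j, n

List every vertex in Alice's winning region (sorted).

j, k, l, n, p

A0 = {j}
A1: add {l, p} — l (Alice) has l→j; p (Alice) has p→j.
A2: add {k, n} — k (Alice) has k→l; n (Alice) has n→l.
A3 = A2; e.g. m (Bob) can still go to o. Fixed point.
Alice's winning region = {j, k, l, n, p}.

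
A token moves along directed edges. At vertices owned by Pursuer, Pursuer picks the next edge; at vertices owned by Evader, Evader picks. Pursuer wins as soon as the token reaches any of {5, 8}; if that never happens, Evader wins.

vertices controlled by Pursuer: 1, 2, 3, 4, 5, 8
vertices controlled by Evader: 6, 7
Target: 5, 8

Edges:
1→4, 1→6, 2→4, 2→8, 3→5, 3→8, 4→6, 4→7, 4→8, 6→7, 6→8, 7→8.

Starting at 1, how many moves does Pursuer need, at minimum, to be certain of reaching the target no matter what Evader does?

A0 = {5, 8}
A1: add {2, 3, 4, 7} — 2 (Pursuer) has 2→8; 3 (Pursuer) has 3→5; 4 (Pursuer) has 4→8; 7 (Evader): all of {8} already in.
A2: add {1, 6} — 1 (Pursuer) has 1→4; 6 (Evader): all of {7, 8} already in.
A2 = all vertices. Fixed point.
1 enters the attractor at level 2, so Pursuer can force the target in 2 moves from there.

2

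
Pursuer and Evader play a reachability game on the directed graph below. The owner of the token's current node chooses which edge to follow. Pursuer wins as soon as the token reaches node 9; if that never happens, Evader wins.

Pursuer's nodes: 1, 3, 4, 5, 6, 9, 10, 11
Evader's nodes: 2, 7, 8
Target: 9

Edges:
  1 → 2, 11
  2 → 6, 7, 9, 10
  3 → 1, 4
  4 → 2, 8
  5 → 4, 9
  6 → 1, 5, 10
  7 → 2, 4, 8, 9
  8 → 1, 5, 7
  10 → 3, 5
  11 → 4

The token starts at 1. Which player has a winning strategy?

Evader

A0 = {9}
A1: add {5} — 5 (Pursuer) has 5→9.
A2: add {6, 10} — 6 (Pursuer) has 6→5; 10 (Pursuer) has 10→5.
A3 = A2; e.g. 1 (Pursuer) has no edge into A2. Fixed point.
1 never enters the attractor, so Evader can avoid the target forever.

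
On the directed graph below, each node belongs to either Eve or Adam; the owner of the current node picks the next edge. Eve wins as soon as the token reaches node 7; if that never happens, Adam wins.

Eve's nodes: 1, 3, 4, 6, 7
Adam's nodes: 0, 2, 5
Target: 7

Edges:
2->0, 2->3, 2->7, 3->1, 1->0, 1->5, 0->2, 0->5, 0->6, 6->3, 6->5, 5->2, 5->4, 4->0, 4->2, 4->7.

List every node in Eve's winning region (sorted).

A0 = {7}
A1: add {4} — 4 (Eve) has 4→7.
A2 = A1; e.g. 0 (Adam) can still go to 2. Fixed point.
Eve's winning region = {4, 7}.

4, 7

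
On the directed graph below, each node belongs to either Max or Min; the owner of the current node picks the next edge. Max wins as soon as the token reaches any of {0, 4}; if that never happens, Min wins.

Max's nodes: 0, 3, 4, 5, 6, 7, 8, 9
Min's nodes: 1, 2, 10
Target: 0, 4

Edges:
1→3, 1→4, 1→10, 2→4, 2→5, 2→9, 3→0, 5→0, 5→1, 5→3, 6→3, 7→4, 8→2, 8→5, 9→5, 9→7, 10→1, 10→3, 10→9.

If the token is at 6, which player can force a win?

Max

A0 = {0, 4}
A1: add {3, 5, 7} — 3 (Max) has 3→0; 5 (Max) has 5→0; 7 (Max) has 7→4.
A2: add {6, 8, 9} — 6 (Max) has 6→3; 8 (Max) has 8→5; 9 (Max) has 9→5.
6 ∈ A2, so Max can force the target.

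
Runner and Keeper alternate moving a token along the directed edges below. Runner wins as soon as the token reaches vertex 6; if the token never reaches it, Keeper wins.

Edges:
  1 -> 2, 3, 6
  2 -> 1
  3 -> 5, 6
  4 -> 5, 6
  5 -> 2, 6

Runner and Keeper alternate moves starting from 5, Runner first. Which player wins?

Track states (vertex, player-to-move).
A0 = {(6,Runner), (6,Keeper)}
A1: add {(1,Runner), (3,Runner), (4,Runner), (5,Runner)}.
(5,Runner) ∈ A1 ⇒ Runner forces the target.

Runner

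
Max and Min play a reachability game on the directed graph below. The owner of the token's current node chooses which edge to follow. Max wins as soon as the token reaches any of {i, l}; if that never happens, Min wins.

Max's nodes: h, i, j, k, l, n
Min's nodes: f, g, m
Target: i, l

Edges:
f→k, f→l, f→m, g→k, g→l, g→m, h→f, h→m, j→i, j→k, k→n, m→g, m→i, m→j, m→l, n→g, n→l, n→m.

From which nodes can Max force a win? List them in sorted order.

A0 = {i, l}
A1: add {j, n} — j (Max) has j→i; n (Max) has n→l.
A2: add {k} — k (Max) has k→n.
A3 = A2; e.g. f (Min) can still go to m. Fixed point.
Max's winning region = {i, j, k, l, n}.

i, j, k, l, n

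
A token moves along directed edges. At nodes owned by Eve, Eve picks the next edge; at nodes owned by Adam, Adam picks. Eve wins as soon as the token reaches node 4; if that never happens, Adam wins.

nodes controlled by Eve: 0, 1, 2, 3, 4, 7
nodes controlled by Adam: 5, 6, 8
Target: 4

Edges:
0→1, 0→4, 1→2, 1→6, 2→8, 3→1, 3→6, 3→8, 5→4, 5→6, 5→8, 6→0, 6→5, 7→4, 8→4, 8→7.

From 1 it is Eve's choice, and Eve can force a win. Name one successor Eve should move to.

A0 = {4}
A1: add {0, 7} — 0 (Eve) has 0→4; 7 (Eve) has 7→4.
A2: add {8} — 8 (Adam): all of {4, 7} already in.
A3: add {2, 3} — 2 (Eve) has 2→8; 3 (Eve) has 3→8.
A4: add {1} — 1 (Eve) has 1→2.
A5 = A4; e.g. 5 (Adam) can still go to 6. Fixed point.
From 1, successor 2 is in the attractor (rank 3); the other successor 6 is not.

2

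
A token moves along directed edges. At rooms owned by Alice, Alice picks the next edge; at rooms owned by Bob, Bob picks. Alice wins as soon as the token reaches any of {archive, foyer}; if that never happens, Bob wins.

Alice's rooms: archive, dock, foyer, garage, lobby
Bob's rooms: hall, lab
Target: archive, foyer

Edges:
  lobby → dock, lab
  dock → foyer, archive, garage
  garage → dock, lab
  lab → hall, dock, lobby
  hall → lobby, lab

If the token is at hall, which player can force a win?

Bob

A0 = {archive, foyer}
A1: add {dock} — dock (Alice) has dock→foyer.
A2: add {garage, lobby} — garage (Alice) has garage→dock; lobby (Alice) has lobby→dock.
A3 = A2; e.g. hall (Bob) can still go to lab. Fixed point.
hall never enters the attractor, so Bob can avoid the target forever.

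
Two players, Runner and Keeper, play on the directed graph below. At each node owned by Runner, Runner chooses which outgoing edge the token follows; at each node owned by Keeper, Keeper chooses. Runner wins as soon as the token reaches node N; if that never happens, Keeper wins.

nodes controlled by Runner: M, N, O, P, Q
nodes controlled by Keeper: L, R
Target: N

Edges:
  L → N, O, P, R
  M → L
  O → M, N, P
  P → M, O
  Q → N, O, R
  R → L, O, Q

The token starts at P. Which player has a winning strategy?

Runner

A0 = {N}
A1: add {O, Q} — O (Runner) has O→N; Q (Runner) has Q→N.
A2: add {P} — P (Runner) has P→O.
A3 = A2; e.g. L (Keeper) can still go to R. Fixed point.
P ∈ A2, so Runner can force the target.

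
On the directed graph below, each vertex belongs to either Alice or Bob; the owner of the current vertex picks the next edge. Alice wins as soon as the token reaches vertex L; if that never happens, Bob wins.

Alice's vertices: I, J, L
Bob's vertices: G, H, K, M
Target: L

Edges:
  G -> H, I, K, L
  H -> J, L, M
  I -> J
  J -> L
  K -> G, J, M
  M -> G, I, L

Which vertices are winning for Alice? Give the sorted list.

A0 = {L}
A1: add {J} — J (Alice) has J→L.
A2: add {I} — I (Alice) has I→J.
A3 = A2; e.g. G (Bob) can still go to H. Fixed point.
Alice's winning region = {I, J, L}.

I, J, L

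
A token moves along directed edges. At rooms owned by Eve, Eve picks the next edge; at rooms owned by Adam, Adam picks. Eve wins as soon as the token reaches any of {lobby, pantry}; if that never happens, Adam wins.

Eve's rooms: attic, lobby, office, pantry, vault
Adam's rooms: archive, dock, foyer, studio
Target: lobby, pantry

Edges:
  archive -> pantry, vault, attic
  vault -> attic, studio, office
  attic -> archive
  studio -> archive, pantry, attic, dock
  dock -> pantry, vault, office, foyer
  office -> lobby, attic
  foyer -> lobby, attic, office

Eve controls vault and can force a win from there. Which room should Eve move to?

A0 = {lobby, pantry}
A1: add {office} — office (Eve) has office→lobby.
A2: add {vault} — vault (Eve) has vault→office.
A3 = A2; e.g. archive (Adam) can still go to attic. Fixed point.
From vault, successor office is in the attractor (rank 1); the other successors attic, studio are not.

office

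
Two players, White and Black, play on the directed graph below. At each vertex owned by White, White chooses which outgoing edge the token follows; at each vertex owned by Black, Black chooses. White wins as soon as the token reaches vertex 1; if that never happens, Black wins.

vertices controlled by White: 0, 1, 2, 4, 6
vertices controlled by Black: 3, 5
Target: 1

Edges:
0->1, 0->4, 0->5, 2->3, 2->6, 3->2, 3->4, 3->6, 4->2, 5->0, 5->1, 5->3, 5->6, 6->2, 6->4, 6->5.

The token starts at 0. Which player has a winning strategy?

White

A0 = {1}
A1: add {0} — 0 (White) has 0→1.
A2 = A1; e.g. 2 (White) has no edge into A1. Fixed point.
0 ∈ A1, so White can force the target.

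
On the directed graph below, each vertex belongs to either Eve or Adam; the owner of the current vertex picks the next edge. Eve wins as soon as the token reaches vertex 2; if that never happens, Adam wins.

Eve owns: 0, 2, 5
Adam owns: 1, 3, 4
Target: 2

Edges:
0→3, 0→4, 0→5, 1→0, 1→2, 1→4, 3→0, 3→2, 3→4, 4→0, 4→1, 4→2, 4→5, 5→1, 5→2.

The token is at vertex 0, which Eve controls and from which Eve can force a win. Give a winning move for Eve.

A0 = {2}
A1: add {5} — 5 (Eve) has 5→2.
A2: add {0} — 0 (Eve) has 0→5.
A3 = A2; e.g. 1 (Adam) can still go to 4. Fixed point.
From 0, successor 5 is in the attractor (rank 1); the other successors 3, 4 are not.

5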